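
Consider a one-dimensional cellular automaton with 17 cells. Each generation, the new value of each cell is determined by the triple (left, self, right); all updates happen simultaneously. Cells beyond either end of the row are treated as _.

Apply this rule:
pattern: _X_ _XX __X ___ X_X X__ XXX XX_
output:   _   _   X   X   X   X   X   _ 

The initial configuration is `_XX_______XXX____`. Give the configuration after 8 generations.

_XX_X_X_X_X_X_XX_

generation 1: X__XXXXXXX_X_XXXX
generation 2: _XX_XXXXX_X_X_XX_
generation 3: X__X_XXX_X_X_X__X
generation 4: _XX_X_X_X_X_X_XX_
generation 5: X__X_X_X_X_X_X__X
generation 6: _XX_X_X_X_X_X_XX_  (repeats generation 4; period 2)
generation 8: _XX_X_X_X_X_X_XX_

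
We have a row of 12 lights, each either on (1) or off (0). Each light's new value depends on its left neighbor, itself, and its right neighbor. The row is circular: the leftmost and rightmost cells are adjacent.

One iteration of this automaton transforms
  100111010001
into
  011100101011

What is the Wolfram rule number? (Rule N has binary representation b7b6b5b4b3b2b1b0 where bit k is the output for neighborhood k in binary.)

position 4: 111 → 0  (bit 7 = 0)
position 0: 110 → 0  (bit 6 = 0)
position 6: 101 → 1  (bit 5 = 1)
position 1: 100 → 1  (bit 4 = 1)
position 3: 011 → 1  (bit 3 = 1)
position 7: 010 → 0  (bit 2 = 0)
position 2: 001 → 1  (bit 1 = 1)
position 9: 000 → 0  (bit 0 = 0)
bits b7..b0 = 00111010 = 58

58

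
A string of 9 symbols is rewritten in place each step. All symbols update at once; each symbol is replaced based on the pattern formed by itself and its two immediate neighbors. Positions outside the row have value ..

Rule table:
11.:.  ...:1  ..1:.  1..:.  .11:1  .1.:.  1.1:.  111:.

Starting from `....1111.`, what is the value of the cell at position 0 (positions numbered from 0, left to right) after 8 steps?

.

111.1....
1.....111
..111.1..
1.1.....1
....111..
111.1...1
1.....1..
..111...1
position 0 holds .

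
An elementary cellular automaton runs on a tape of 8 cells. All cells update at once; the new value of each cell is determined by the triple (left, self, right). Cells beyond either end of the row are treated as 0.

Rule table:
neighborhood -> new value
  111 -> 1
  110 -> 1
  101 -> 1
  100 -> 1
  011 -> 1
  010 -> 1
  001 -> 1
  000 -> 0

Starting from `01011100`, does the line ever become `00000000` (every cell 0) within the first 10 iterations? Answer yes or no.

no

11111110
11111111
11111111  (fixed point — unchanged through iteration 10)
iteration 10 is 11111111, still not uniform 0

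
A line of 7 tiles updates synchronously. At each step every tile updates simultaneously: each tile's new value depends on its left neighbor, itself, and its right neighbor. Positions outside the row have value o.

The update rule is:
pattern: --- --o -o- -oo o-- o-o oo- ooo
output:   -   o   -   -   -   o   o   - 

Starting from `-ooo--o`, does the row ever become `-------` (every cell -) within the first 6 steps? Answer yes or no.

no

o--o-o-
o-o-o-o
oo-o-o-
-oo-o-o
o-oo-o-
oo-oo-o
step 6 is oo-oo-o, still not uniform -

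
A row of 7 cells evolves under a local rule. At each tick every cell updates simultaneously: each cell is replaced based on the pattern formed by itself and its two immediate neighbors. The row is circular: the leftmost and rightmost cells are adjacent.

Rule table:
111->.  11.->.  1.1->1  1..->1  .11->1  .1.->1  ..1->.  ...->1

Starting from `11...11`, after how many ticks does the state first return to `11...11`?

..11.1.
1.1.111
.1111..
.1...11
1111.1.
1...111
.11.1..
.1.1111
1111...
1...11.
111.1.1
...1111
11.1...
1.1111.
111...1
...11.1
11.1.11
..1111.
1.1...1
.1111.1
11...11

21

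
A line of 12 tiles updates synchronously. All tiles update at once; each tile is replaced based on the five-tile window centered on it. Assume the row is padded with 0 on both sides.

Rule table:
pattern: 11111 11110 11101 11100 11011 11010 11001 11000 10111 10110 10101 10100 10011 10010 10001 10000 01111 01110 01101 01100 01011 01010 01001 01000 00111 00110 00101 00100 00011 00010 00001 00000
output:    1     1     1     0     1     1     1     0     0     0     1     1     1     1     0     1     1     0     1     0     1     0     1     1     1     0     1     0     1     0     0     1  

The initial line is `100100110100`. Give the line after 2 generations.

011011011111
101101101110

101101101110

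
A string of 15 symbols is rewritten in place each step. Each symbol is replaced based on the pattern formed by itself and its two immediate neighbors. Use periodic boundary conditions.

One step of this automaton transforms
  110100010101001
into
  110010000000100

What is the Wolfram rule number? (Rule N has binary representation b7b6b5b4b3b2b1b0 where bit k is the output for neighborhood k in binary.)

position 0: 111 → 1  (bit 7 = 1)
position 1: 110 → 1  (bit 6 = 1)
position 2: 101 → 0  (bit 5 = 0)
position 4: 100 → 1  (bit 4 = 1)
position 14: 011 → 0  (bit 3 = 0)
position 3: 010 → 0  (bit 2 = 0)
position 6: 001 → 0  (bit 1 = 0)
position 5: 000 → 0  (bit 0 = 0)
bits b7..b0 = 11010000 = 208

208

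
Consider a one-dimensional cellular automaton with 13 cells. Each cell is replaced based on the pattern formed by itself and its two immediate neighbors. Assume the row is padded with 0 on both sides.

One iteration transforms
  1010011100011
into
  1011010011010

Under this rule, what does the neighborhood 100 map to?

At position 3 the neighborhood is 100; the next row has 1 there.

1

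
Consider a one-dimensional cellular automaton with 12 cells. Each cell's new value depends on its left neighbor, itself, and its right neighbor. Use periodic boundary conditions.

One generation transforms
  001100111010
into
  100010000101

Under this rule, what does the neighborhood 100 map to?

1

At position 4 the neighborhood is 100; the next row has 1 there.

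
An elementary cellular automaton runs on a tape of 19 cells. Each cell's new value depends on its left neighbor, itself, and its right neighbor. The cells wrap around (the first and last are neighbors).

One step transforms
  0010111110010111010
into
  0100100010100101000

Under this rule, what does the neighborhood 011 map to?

1

At position 4 the neighborhood is 011; the next row has 1 there.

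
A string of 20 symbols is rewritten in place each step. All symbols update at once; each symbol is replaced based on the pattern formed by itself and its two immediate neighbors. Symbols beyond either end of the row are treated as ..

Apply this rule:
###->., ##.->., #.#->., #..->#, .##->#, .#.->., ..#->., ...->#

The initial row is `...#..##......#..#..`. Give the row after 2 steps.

#.#.....#....#..#.#.

##..#.#.#####..#..##
#.#.....#....#..#.#.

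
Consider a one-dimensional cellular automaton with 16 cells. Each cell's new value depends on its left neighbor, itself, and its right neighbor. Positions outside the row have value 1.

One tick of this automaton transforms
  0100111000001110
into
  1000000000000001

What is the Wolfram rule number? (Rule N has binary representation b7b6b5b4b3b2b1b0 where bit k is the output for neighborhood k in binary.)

position 5: 111 → 0  (bit 7 = 0)
position 6: 110 → 0  (bit 6 = 0)
position 0: 101 → 1  (bit 5 = 1)
position 2: 100 → 0  (bit 4 = 0)
position 4: 011 → 0  (bit 3 = 0)
position 1: 010 → 0  (bit 2 = 0)
position 3: 001 → 0  (bit 1 = 0)
position 8: 000 → 0  (bit 0 = 0)
bits b7..b0 = 00100000 = 32

32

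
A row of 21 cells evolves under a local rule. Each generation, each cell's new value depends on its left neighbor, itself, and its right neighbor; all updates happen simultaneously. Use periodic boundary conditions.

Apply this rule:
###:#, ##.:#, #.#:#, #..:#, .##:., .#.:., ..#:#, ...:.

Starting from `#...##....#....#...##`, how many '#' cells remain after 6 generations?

13

generation 1: ##.#.##..#.#..#.#.#.#
generation 2: ###.#.###.#.##.#.#.#.
generation 3: .###.#.###.#.##.#.#.#
generation 4: #.###.#.###.#.##.#.#.
generation 5: .#.###.#.###.#.##.#.#
generation 6: #.#.###.#.###.#.##.#.
count of #: 13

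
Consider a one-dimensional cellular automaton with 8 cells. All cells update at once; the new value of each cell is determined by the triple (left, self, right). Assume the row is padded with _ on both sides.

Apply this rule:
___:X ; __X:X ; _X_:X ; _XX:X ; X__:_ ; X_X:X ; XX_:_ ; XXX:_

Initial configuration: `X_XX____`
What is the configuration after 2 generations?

X___XX__

generation 1: XXX__XXX
generation 2: X___XX__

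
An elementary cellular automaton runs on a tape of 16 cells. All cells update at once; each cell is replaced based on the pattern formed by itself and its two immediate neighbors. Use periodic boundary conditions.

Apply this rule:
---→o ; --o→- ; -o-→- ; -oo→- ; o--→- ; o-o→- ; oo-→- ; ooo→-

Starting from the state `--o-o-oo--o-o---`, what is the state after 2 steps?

step 1: o-------------oo
step 2: --ooooooooooo---

--ooooooooooo---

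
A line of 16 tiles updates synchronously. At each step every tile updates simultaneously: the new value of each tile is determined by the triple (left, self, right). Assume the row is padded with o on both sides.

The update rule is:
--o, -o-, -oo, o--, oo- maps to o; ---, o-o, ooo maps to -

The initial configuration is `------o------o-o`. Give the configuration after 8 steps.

-oo-oo-oo-oo-o-o

o----ooo----oo-o
oo--oo-oo--ooo-o
-ooooo-ooooo-o-o
-o---o-o---o-o-o
-oo-oo-oo-oo-o-o
-oo-oo-oo-oo-o-o  (fixed point — unchanged through step 8)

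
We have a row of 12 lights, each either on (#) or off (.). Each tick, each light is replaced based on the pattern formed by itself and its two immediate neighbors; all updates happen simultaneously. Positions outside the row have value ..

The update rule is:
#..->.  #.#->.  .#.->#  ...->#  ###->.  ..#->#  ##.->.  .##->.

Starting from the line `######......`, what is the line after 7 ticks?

tick 1: .......#####
tick 2: #######.....
tick 3: ........####
tick 4: ########....
tick 5: .........###
tick 6: #########...
tick 7: ..........##

..........##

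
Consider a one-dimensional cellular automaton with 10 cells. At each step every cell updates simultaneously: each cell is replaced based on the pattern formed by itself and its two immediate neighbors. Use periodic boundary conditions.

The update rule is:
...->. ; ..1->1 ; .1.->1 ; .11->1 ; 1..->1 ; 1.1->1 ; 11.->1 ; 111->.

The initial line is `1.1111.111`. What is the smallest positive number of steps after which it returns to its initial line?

111..111..
1.1111.111

2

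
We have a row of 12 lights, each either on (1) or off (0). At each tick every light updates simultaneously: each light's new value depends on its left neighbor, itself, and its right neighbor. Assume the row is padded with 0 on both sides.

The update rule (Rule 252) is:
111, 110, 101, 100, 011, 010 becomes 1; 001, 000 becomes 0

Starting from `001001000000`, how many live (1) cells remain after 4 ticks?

8

001101100000
001111110000
001111111000
001111111100
count of 1: 8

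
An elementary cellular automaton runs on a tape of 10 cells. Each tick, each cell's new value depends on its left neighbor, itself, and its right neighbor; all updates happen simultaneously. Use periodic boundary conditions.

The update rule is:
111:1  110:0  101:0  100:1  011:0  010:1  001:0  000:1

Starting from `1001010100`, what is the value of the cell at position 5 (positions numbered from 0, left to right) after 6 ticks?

tick 1: 1101010110
tick 2: 0001010000
tick 3: 1101011111
tick 4: 1001001111
tick 5: 0101100111
tick 6: 0100010010
position 5 holds 1

1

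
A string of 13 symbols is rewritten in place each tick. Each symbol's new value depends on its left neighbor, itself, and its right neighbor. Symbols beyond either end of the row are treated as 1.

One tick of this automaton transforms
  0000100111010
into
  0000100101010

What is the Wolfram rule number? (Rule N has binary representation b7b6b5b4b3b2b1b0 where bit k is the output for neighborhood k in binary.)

position 8: 111 → 0  (bit 7 = 0)
position 9: 110 → 1  (bit 6 = 1)
position 10: 101 → 0  (bit 5 = 0)
position 0: 100 → 0  (bit 4 = 0)
position 7: 011 → 1  (bit 3 = 1)
position 4: 010 → 1  (bit 2 = 1)
position 3: 001 → 0  (bit 1 = 0)
position 1: 000 → 0  (bit 0 = 0)
bits b7..b0 = 01001100 = 76

76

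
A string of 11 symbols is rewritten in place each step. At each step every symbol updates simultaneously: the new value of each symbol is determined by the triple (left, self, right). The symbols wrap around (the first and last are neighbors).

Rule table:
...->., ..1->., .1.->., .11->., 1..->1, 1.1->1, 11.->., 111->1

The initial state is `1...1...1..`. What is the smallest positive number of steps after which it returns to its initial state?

11

.1...1...1.
..1...1...1
1..1...1...
.1..1...1..
..1..1...1.
...1..1...1
1...1..1...
.1...1..1..
..1...1..1.
...1...1..1
1...1...1..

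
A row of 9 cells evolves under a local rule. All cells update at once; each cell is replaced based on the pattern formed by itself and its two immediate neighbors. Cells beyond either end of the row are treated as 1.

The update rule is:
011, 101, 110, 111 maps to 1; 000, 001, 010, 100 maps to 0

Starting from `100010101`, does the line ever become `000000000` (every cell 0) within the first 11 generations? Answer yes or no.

generation 1: 100001011
generation 2: 100000111
generation 3: 100000111  (fixed point — unchanged through generation 11)
generation 11 is 100000111, still not uniform 0

no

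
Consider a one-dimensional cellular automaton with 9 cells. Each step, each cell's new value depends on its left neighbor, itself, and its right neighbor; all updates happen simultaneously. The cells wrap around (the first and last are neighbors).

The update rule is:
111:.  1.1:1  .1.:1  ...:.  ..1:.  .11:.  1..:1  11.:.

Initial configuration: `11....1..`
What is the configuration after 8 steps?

1....1..1

step 1: ..1...11.
step 2: ..11....1
step 3: 1...1...1
step 4: .1..11...
step 5: .11...1..
step 6: ...1..11.
step 7: ...11...1
step 8: 1....1..1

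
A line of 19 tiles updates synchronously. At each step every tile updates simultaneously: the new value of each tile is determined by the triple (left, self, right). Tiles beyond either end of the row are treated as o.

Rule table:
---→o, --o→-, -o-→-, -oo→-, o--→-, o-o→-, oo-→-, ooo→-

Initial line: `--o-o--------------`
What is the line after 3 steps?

------oooooooooooo-
-oooo--------------
------oooooooooooo-

------oooooooooooo-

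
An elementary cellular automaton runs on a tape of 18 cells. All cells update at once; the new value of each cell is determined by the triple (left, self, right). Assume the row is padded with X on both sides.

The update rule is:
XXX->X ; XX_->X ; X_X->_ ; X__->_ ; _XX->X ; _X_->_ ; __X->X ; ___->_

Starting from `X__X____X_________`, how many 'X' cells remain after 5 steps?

7

step 1: X_X____X_________X
step 2: X_____X_________XX
step 3: X____X_________XXX
step 4: X___X_________XXXX
step 5: X__X_________XXXXX
count of X: 7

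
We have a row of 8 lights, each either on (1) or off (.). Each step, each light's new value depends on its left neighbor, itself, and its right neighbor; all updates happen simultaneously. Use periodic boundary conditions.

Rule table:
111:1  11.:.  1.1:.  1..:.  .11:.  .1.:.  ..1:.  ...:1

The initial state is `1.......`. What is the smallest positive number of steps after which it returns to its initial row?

6

..11111.
1..111..
....1...
111...11
11..1..1
1.......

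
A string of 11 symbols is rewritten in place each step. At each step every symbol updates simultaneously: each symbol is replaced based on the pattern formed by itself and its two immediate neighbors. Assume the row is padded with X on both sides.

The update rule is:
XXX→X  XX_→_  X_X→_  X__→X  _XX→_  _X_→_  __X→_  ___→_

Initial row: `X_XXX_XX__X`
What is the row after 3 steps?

_X___X_____

___X____X__
X___X____X_
_X___X_____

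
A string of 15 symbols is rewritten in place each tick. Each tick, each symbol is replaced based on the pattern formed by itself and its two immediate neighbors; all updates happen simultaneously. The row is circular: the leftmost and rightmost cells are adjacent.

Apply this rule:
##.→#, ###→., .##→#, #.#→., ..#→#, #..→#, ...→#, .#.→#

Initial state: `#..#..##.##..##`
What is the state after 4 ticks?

#......#.#...#.

########.#####.
#......#.#...#.
########.#####.  (repeats tick 1; period 2)
tick 4: #......#.#...#.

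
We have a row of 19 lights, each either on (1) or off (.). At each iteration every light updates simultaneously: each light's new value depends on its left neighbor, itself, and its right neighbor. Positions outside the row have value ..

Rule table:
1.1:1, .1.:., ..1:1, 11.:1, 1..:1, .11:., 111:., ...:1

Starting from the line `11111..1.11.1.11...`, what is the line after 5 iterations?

....111.1.11.1.1111
1111..11.1.11.1...1
...111.11.1.11.111.
111..11.11.1.11..11
..111.11.11.1.111.1

..111.11.11.1.111.1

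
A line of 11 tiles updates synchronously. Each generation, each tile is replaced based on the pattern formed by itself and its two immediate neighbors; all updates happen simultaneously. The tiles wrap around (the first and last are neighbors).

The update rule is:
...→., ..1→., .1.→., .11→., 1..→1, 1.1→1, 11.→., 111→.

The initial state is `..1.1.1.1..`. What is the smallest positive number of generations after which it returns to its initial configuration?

generation 1: ...1.1.1.1.
generation 2: ....1.1.1.1
generation 3: 1....1.1.1.
generation 4: .1....1.1.1
generation 5: 1.1....1.1.
generation 6: .1.1....1.1
generation 7: 1.1.1....1.
generation 8: .1.1.1....1
generation 9: 1.1.1.1....
generation 10: .1.1.1.1...
generation 11: ..1.1.1.1..

11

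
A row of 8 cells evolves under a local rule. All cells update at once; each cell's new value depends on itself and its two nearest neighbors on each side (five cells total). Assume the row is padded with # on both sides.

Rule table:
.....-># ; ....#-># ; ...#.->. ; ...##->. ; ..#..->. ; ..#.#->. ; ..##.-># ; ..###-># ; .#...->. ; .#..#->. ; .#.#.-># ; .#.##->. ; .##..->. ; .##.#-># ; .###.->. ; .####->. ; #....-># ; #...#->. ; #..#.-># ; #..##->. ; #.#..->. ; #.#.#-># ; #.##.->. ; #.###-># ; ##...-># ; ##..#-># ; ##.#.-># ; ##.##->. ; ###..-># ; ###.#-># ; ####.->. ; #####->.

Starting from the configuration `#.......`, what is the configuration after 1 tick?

#######.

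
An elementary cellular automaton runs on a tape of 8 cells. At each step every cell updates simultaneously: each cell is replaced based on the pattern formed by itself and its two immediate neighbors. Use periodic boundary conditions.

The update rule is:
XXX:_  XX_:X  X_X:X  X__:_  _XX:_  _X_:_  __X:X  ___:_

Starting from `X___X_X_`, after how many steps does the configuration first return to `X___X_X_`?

step 1: ___X_X_X
step 2: __X_X_X_
step 3: _X_X_X__
step 4: X_X_X___
step 5: _X_X___X
step 6: X_X___X_
step 7: _X___X_X
step 8: X___X_X_

8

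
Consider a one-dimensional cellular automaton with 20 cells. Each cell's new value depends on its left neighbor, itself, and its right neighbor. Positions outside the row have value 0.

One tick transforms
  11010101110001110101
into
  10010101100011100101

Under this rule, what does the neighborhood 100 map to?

0

At position 10 the neighborhood is 100; the next row has 0 there.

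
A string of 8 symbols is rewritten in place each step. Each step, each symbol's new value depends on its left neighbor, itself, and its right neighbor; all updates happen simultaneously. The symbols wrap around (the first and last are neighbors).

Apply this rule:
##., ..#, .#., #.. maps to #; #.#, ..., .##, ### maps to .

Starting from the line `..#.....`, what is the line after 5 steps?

.######.

.###....
#..##...
###.##.#
..#..#..
.######.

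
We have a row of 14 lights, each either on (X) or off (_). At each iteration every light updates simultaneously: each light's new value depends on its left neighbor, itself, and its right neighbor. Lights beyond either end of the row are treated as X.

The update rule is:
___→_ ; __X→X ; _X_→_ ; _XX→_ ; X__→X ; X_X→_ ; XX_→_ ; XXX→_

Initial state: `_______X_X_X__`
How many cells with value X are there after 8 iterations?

6

iteration 1: X_____X_____XX
iteration 2: _X___X_X___X__
iteration 3: __X_X___X_X_XX
iteration 4: XX___X_X______
iteration 5: __X_X___X____X
iteration 6: XX___X_X_X__X_
iteration 7: __X_X_____XX__
iteration 8: XX___X___X__XX
count of X: 6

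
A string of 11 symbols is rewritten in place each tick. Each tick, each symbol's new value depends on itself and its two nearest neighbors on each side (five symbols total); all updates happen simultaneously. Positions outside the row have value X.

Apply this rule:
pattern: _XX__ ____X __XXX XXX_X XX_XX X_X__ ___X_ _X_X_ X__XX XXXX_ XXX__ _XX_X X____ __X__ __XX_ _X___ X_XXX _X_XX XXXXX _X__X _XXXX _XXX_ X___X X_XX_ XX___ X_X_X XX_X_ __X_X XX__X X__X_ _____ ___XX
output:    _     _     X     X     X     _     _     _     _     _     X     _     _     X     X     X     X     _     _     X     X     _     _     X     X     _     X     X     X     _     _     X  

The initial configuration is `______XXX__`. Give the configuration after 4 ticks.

tick 1: X____XX_XX_
tick 2: XX__XX_XX_X
tick 3: _XX_X_XX_XX
tick 4: XX_X__X_XXX

XX_X__X_XXX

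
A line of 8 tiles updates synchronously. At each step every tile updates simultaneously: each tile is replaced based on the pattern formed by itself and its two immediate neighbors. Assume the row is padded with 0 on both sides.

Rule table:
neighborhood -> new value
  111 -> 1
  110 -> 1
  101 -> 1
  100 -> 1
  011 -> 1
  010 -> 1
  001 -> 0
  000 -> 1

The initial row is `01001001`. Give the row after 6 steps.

01101101
01111111
01111111  (fixed point — unchanged through step 6)

01111111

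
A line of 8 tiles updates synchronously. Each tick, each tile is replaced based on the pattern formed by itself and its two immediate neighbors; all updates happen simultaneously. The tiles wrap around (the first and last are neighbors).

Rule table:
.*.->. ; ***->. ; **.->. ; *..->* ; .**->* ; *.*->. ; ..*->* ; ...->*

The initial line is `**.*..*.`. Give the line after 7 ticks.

tick 1: *...**..
tick 2: .****.**
tick 3: .*....*.
tick 4: *.****.*
tick 5: ..*....*
tick 6: **.****.
tick 7: *..*....

*..*....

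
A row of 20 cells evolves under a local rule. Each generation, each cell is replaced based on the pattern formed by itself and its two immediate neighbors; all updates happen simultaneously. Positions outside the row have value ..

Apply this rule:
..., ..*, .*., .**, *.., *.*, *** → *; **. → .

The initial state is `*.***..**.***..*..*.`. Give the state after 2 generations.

***.***.***.*******.

generation 1: ****.***.***.*******
generation 2: ***.***.***.*******.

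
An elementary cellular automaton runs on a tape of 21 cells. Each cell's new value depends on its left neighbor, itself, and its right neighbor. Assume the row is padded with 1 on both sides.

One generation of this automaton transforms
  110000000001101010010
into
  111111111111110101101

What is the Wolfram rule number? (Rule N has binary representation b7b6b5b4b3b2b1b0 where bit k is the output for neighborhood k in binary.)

251

position 0: 111 → 1  (bit 7 = 1)
position 1: 110 → 1  (bit 6 = 1)
position 13: 101 → 1  (bit 5 = 1)
position 2: 100 → 1  (bit 4 = 1)
position 11: 011 → 1  (bit 3 = 1)
position 14: 010 → 0  (bit 2 = 0)
position 10: 001 → 1  (bit 1 = 1)
position 3: 000 → 1  (bit 0 = 1)
bits b7..b0 = 11111011 = 251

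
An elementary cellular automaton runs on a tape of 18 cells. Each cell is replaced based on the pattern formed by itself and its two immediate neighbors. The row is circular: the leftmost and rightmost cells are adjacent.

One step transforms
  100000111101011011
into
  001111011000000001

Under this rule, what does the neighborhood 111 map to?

1

At position 7 the neighborhood is 111; the next row has 1 there.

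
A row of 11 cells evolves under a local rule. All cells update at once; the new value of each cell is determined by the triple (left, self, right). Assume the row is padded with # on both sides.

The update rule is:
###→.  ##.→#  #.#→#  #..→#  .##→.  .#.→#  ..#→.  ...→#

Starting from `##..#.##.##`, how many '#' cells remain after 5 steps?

step 1: .##.##.##..
step 2: #.##.##.##.
step 3: ##.##.##.##
step 4: .##.##.##..  (repeats step 1; period 3)
step 5: #.##.##.##.
count of #: 7

7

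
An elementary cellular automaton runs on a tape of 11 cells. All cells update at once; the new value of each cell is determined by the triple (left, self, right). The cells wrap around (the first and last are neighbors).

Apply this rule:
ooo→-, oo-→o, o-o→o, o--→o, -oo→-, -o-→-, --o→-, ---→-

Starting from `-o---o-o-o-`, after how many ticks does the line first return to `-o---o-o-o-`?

11

--o---o-o-o
o--o---o-o-
-o--o---o-o
o-o--o---o-
-o-o--o---o
o-o-o--o---
-o-o-o--o--
--o-o-o--o-
---o-o-o--o
o---o-o-o--
-o---o-o-o-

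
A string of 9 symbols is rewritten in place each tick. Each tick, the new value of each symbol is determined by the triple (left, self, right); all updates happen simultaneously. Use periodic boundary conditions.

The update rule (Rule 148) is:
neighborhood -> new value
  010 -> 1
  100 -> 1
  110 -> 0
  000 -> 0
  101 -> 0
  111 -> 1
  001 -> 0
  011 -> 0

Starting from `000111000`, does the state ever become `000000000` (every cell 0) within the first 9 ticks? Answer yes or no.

000010100
000010110
000010001
100011001
010000100
011000110
000100001
100110001
010001000
tick 9 is 010001000, still not uniform 0

no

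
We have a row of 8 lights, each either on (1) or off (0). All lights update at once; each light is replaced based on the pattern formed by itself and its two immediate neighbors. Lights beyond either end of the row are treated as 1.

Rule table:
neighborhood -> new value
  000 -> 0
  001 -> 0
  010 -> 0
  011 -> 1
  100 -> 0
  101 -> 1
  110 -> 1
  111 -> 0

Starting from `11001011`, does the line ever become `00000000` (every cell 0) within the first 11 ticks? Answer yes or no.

01000110
10000111
10000100
10000000
10000000  (fixed point — unchanged through tick 11)
tick 11 is 10000000, still not uniform 0

no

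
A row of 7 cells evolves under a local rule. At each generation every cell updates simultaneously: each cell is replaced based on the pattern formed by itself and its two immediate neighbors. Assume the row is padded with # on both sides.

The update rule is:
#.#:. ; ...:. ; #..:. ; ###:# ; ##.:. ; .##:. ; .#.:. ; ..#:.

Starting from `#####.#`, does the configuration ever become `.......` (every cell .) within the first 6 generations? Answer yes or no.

generation 1: ####...
generation 2: ###....
generation 3: ##.....
generation 4: #......
generation 5: .......
all cells are . at generation 5

yes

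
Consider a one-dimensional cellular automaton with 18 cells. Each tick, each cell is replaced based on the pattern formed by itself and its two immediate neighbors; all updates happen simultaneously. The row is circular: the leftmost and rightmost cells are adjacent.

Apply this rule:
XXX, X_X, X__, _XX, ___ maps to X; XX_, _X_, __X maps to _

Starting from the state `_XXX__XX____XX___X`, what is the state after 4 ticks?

XXX_X_X_XXX_X_XX__
XX_X_X_XXX_X_XX_X_
X_X_X_XXX_X_XX_X_X
_X_X_XXX_X_XX_X_XX

_X_X_XXX_X_XX_X_XX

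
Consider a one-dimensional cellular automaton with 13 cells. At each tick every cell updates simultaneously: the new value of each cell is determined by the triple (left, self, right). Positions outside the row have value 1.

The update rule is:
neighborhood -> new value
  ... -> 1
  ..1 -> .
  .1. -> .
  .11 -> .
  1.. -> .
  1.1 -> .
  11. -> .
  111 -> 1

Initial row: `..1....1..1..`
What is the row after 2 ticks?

....11.......
.11....11111.

.11....11111.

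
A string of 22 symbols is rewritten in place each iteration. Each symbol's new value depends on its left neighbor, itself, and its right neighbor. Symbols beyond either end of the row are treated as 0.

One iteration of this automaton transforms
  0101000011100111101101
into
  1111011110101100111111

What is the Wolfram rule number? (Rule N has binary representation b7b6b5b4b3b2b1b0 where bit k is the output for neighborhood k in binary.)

position 9: 111 → 0  (bit 7 = 0)
position 10: 110 → 1  (bit 6 = 1)
position 2: 101 → 1  (bit 5 = 1)
position 4: 100 → 0  (bit 4 = 0)
position 8: 011 → 1  (bit 3 = 1)
position 1: 010 → 1  (bit 2 = 1)
position 0: 001 → 1  (bit 1 = 1)
position 5: 000 → 1  (bit 0 = 1)
bits b7..b0 = 01101111 = 111

111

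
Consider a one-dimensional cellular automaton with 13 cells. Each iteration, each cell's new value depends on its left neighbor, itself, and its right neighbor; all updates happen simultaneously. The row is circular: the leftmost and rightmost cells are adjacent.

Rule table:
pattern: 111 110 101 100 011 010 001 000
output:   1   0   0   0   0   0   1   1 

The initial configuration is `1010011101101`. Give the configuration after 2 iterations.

1111000011111

0000101000000
1111000011111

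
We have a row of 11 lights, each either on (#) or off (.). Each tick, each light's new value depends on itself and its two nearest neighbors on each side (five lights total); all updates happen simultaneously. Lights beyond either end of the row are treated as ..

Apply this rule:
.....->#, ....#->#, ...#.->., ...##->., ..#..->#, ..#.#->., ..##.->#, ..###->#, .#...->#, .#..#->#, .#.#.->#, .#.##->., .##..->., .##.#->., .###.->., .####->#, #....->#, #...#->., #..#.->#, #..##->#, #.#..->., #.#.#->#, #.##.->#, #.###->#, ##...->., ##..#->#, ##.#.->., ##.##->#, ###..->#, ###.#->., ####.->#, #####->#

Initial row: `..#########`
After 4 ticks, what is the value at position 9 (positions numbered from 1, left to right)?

#

#.#########
..#########  (repeats tick 0; period 2)
tick 4: ..#########
position 9 holds #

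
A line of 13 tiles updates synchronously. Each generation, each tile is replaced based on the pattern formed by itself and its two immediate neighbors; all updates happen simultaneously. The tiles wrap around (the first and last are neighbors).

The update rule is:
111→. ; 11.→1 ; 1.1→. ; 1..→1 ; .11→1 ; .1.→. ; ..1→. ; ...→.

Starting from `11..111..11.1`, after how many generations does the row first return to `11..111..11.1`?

39

.11.1.11.11.1
.11...11.11..
.111..11.111.
.1.11.11.1.11
...11.11...11
1..11.111..11
11.11.1.11.1.
11.11...11...
11.111..111..
11.1.11.1.11.
11...11...11.
111..111..11.
1.11.1.11.11.
..11...11.11.
..111..11.111
1.1.11.11.1.1
1...11.11...1
11..11.111..1
.11.11.1.11.1
.11.11...11..
.11.111..111.
.11.1.11.1.11
.11...11...11
.111..111..11
.1.11.1.11.11
...11...11.11
1..111..11.11
11.1.11.11.1.
11...11.11...
111..11.111..
1.11.11.1.11.
..11.11...11.
..11.111..111
1.11.1.11.1.1
1.11...11...1
1.111..111..1
1.1.11.1.11.1
1...11...11.1
11..111..11.1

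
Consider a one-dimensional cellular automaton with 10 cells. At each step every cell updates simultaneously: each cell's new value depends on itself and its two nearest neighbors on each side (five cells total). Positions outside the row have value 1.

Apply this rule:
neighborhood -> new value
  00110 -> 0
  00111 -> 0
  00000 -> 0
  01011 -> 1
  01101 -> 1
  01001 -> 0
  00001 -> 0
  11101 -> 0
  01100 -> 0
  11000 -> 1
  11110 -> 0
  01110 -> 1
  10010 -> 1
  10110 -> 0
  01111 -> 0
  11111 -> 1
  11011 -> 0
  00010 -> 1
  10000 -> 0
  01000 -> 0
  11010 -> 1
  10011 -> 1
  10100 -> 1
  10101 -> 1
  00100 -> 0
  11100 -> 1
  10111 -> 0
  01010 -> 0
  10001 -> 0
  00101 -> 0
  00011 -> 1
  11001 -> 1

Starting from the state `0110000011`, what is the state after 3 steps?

0001000100
1010001001
0110010010

0110010010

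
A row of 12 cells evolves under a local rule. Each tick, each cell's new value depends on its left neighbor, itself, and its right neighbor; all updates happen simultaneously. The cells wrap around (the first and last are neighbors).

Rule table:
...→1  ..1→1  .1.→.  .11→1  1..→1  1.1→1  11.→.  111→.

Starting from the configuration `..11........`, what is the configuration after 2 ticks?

...11.......

111.11111111
...11.......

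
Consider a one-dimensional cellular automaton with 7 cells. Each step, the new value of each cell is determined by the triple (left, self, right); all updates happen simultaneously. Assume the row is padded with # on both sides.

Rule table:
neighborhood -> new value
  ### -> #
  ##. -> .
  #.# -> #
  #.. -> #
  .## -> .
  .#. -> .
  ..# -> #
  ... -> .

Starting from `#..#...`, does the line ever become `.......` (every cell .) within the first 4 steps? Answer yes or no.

no

.##.#.#
#..#.#.
.##.#.#  (repeats step 1; period 2)
step 4: #..#.#.
step 4 is #..#.#., still not uniform .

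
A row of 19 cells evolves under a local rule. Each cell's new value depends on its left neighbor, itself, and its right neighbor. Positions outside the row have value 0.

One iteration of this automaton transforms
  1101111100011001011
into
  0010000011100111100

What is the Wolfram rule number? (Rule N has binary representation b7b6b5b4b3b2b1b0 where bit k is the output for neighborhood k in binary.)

55

position 4: 111 → 0  (bit 7 = 0)
position 1: 110 → 0  (bit 6 = 0)
position 2: 101 → 1  (bit 5 = 1)
position 8: 100 → 1  (bit 4 = 1)
position 0: 011 → 0  (bit 3 = 0)
position 15: 010 → 1  (bit 2 = 1)
position 10: 001 → 1  (bit 1 = 1)
position 9: 000 → 1  (bit 0 = 1)
bits b7..b0 = 00110111 = 55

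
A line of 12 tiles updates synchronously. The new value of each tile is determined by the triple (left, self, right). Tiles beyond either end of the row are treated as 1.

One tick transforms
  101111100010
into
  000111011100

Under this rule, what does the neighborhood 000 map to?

At position 8 the neighborhood is 000; the next row has 1 there.

1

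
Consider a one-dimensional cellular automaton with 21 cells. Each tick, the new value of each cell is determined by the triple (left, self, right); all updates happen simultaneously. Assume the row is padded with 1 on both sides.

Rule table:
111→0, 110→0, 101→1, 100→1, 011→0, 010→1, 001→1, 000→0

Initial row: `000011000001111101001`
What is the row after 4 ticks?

010000011101110001111

100100100010000011110
011111110111000100001
100000001000101110010
010000011101110001111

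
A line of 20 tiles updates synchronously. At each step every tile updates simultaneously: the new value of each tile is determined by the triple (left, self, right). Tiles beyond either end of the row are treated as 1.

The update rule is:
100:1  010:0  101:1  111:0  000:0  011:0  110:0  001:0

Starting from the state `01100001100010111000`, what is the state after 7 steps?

10101010010000010001

10010000010001000100
01001000001000100010
10100100000100010001
01010010000010001000
10101001000001000100
01010100100000100010
10101010010000010001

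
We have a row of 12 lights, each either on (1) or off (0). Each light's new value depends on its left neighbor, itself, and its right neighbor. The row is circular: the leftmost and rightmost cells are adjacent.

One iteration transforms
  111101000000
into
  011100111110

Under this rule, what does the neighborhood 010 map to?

At position 5 the neighborhood is 010; the next row has 0 there.

0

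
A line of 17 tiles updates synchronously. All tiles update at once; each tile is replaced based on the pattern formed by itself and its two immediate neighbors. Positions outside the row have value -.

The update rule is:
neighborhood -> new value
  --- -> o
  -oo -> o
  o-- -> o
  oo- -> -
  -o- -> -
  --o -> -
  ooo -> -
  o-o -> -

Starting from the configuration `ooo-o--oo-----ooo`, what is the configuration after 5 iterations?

iteration 1: o----o-o-oooo-o--
iteration 2: -ooo-----o-----oo
iteration 3: -o--oooo--oooo-o-
iteration 4: --o-o---o-o-----o
iteration 5: o----oo----oooo--

o----oo----oooo--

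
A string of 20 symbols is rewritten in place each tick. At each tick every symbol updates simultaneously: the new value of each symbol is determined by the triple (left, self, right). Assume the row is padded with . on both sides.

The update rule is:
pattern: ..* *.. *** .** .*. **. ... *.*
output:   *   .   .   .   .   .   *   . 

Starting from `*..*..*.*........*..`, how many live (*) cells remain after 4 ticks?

8

tick 1: ..*..*....*******..*
tick 2: **..*..***........*.
tick 3: ...*..*....*******..
tick 4: ***..*..***........*
count of *: 8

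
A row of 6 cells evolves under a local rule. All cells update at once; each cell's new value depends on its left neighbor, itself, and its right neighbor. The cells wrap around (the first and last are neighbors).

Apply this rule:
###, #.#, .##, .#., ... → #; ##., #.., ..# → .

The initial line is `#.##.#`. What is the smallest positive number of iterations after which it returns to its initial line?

3

iteration 1: .##.##
iteration 2: ##.##.
iteration 3: #.##.#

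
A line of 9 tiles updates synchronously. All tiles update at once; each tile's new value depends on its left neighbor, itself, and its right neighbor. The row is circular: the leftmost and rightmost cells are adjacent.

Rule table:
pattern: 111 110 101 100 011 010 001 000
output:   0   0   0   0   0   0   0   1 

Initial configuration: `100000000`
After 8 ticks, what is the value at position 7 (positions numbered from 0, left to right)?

001111110
100000000  (repeats tick 0; period 2)
tick 8: 100000000
position 7 holds 0

0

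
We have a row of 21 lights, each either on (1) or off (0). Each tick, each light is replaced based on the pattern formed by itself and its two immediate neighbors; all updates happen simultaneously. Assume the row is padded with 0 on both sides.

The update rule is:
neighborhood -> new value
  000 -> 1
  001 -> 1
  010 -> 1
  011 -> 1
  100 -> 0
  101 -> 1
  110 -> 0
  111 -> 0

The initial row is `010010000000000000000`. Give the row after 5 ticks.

101100110011111111111

110110111111111111111
101101100000000000000
111011001111111111111
100110011000000000000
101100110011111111111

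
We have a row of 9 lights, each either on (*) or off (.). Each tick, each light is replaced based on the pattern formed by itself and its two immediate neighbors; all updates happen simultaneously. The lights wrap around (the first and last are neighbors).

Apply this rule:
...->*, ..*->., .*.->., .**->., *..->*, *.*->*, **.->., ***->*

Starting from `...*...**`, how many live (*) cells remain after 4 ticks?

**..**...
..*...**.
*..**...*
.*...**..
count of *: 3

3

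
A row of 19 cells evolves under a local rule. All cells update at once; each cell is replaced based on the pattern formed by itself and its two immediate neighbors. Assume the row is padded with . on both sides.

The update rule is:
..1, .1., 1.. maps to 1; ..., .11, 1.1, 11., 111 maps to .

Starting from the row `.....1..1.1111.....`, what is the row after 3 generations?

generation 1: ....11111.....1....
generation 2: ...1.....1...111...
generation 3: ..111...111.1...1..

..111...111.1...1..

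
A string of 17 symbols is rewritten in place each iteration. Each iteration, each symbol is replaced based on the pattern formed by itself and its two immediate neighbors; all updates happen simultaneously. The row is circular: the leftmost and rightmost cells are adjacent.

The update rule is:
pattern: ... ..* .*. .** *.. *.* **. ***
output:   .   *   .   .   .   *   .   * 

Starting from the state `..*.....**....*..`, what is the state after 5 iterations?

...*.....*....*..

iteration 1: .*.....*.....*...
iteration 2: *.....*.....*....
iteration 3: .....*.....*....*
iteration 4: ....*.....*....*.
iteration 5: ...*.....*....*..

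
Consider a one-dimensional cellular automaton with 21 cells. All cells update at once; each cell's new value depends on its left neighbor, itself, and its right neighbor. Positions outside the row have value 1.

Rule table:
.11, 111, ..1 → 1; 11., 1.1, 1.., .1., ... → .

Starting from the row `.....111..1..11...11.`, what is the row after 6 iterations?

iteration 1: ....111..1..11...11..
iteration 2: ...111..1..11...11..1
iteration 3: ..111..1..11...11..11
iteration 4: .111..1..11...11..111
iteration 5: .11..1..11...11..1111
iteration 6: .1..1..11...11..11111

.1..1..11...11..11111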